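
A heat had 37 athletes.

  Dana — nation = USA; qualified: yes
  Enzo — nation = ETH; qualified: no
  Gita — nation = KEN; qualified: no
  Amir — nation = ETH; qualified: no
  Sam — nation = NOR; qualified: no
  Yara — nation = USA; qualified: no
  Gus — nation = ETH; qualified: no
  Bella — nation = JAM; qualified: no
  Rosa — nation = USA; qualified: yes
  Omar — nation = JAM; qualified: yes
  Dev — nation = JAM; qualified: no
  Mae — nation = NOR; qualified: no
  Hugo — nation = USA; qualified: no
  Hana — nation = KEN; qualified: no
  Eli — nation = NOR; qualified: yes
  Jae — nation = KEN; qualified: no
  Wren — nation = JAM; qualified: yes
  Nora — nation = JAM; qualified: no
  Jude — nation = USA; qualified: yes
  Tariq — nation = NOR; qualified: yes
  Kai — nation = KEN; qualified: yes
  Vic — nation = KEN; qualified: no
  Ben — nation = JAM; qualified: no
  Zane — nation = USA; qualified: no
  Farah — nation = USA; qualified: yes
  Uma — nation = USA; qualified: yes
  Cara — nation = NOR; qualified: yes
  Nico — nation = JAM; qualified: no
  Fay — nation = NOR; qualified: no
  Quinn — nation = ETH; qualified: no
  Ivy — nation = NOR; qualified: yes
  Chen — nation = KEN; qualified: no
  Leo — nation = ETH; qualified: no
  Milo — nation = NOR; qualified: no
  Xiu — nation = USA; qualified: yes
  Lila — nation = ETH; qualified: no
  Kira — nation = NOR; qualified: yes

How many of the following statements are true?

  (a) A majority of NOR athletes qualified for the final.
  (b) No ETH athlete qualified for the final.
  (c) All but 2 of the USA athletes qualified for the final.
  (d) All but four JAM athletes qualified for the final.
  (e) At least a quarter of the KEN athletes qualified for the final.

2

(a) NOR: |A| = 9, |A ∩ B| = 5; needs |A ∩ B| > |A ∖ B| — true.
(b) ETH: |A| = 6, |A ∩ B| = 0; needs A ∩ B = ∅ (|A ∩ B| = 0) — true.
(c) USA: |A| = 9, |A ∩ B| = 6; needs |A ∖ B| = 2 — false.
(d) JAM: |A| = 7, |A ∩ B| = 2; needs |A ∖ B| = 4 — false.
(e) KEN: |A| = 6, |A ∩ B| = 1; needs |A ∩ B| / |A| ≥ 1/4 — false.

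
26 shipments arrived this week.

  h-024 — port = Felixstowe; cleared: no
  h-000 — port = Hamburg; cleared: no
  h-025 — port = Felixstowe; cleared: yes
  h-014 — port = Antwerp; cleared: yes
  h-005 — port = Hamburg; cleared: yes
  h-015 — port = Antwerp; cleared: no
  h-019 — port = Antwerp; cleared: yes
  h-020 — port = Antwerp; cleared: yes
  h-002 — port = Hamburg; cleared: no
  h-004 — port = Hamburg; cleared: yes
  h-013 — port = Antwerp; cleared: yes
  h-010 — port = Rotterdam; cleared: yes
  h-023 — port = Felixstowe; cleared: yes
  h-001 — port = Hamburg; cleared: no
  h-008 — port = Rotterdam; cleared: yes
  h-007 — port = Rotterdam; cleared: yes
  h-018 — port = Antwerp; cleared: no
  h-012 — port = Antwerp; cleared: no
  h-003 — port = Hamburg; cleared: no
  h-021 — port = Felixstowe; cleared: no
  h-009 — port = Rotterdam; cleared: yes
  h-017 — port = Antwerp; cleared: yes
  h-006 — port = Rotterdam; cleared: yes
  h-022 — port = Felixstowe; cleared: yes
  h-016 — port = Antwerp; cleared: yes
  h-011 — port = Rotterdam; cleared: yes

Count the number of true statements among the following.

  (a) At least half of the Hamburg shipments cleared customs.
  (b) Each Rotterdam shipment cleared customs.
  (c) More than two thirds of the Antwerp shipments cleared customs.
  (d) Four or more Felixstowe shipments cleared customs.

(a) Hamburg: |A| = 6, |A ∩ B| = 2; needs |A ∩ B| ≥ |A ∖ B| — false.
(b) Rotterdam: |A| = 6, |A ∩ B| = 6; needs A ⊆ B, i.e. every element of A is in B (|A ∖ B| = 0) — true.
(c) Antwerp: |A| = 9, |A ∩ B| = 6; needs |A ∩ B| / |A| > 2/3 — false.
(d) Felixstowe: |A| = 5, |A ∩ B| = 3; needs |A ∩ B| ≥ 4 — false.

1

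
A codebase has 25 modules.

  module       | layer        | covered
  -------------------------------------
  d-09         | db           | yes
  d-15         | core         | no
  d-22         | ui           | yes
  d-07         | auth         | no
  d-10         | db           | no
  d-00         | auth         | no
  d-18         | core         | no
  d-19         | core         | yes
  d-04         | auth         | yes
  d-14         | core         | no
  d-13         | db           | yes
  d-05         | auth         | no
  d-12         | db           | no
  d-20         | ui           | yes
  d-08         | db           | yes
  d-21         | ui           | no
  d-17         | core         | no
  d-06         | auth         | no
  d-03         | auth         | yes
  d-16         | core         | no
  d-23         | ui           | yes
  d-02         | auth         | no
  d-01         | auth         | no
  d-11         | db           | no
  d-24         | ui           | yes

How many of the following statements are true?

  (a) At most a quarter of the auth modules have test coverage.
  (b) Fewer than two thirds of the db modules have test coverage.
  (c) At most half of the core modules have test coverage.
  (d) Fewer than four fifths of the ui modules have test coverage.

(a) auth: |A| = 8, |A ∩ B| = 2; needs |A ∩ B| / |A| ≤ 1/4 — true.
(b) db: |A| = 6, |A ∩ B| = 3; needs |A ∩ B| / |A| < 2/3 — true.
(c) core: |A| = 6, |A ∩ B| = 1; needs |A ∩ B| ≤ |A ∖ B| — true.
(d) ui: |A| = 5, |A ∩ B| = 4; needs |A ∩ B| / |A| < 4/5 — false.

3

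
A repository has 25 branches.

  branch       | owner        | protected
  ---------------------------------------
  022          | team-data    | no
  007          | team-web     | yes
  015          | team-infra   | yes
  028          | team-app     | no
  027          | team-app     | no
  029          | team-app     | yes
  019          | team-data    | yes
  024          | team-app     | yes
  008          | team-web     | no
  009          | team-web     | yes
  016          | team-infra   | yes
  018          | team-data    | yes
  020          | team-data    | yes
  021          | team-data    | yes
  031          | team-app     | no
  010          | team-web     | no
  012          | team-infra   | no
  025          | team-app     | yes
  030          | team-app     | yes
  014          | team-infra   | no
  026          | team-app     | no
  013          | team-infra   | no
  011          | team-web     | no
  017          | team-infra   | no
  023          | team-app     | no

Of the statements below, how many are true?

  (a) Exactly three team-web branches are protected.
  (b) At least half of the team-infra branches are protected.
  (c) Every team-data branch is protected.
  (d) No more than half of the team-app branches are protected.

1

(a) team-web: |A| = 5, |A ∩ B| = 2; needs |A ∩ B| = 3 — false.
(b) team-infra: |A| = 6, |A ∩ B| = 2; needs |A ∩ B| ≥ |A ∖ B| — false.
(c) team-data: |A| = 5, |A ∩ B| = 4; needs A ⊆ B, i.e. every element of A is in B (|A ∖ B| = 0) — false.
(d) team-app: |A| = 9, |A ∩ B| = 4; needs |A ∩ B| ≤ |A ∖ B| — true.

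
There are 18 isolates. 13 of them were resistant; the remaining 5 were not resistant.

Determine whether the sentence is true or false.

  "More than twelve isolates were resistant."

'More than twelve isolates were resistant' holds iff |A ∩ B| > 12.
|A| = 18, |A ∩ B| = 13, |A ∖ B| = 5.
|A ∩ B| = 13, so the statement is true.

True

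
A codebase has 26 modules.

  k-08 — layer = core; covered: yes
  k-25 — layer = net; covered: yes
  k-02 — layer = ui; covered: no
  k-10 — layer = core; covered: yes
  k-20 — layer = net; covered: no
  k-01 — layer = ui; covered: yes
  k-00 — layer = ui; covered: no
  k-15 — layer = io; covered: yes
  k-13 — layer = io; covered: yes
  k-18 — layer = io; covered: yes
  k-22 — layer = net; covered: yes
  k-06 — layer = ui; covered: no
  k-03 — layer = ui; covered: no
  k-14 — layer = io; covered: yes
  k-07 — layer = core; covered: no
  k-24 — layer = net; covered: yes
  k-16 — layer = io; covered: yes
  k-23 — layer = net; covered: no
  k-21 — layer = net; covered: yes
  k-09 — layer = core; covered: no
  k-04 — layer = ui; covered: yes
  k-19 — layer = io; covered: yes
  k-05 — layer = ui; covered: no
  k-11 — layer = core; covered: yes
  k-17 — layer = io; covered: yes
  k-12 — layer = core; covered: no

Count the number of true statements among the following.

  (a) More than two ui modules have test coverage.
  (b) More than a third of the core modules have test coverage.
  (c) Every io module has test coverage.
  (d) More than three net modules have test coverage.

3

(a) ui: |A| = 7, |A ∩ B| = 2; needs |A ∩ B| > 2 — false.
(b) core: |A| = 6, |A ∩ B| = 3; needs |A ∩ B| / |A| > 1/3 — true.
(c) io: |A| = 7, |A ∩ B| = 7; needs A ⊆ B, i.e. every element of A is in B (|A ∖ B| = 0) — true.
(d) net: |A| = 6, |A ∩ B| = 4; needs |A ∩ B| > 3 — true.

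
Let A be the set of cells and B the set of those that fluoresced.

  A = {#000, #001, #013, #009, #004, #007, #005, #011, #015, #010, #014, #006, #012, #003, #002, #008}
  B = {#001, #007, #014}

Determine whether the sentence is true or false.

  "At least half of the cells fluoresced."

'At least half of the cells fluoresced' holds iff |A ∩ B| ≥ |A ∖ B|.
|A| = 16, |A ∩ B| = 3, |A ∖ B| = 13.
3 < 13, so the statement is false.

False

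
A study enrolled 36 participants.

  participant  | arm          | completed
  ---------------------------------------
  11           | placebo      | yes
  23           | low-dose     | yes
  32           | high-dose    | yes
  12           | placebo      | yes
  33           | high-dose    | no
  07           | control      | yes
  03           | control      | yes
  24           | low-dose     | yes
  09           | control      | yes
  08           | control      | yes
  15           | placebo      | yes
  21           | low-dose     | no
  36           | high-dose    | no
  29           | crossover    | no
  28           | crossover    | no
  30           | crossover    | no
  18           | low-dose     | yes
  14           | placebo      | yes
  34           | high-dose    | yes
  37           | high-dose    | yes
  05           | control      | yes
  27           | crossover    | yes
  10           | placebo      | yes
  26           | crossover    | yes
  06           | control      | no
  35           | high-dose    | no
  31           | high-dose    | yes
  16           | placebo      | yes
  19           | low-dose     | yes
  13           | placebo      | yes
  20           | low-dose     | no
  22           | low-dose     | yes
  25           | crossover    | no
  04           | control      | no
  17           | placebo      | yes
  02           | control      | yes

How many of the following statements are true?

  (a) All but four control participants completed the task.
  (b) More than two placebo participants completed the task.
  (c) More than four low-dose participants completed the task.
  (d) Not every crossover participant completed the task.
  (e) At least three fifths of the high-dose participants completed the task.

(a) control: |A| = 8, |A ∩ B| = 6; needs |A ∖ B| = 4 — false.
(b) placebo: |A| = 8, |A ∩ B| = 8; needs |A ∩ B| > 2 — true.
(c) low-dose: |A| = 7, |A ∩ B| = 5; needs |A ∩ B| > 4 — true.
(d) crossover: |A| = 6, |A ∩ B| = 2; needs A ⊄ B (|A ∖ B| ≥ 1) — true.
(e) high-dose: |A| = 7, |A ∩ B| = 4; needs |A ∩ B| / |A| ≥ 3/5 — false.

3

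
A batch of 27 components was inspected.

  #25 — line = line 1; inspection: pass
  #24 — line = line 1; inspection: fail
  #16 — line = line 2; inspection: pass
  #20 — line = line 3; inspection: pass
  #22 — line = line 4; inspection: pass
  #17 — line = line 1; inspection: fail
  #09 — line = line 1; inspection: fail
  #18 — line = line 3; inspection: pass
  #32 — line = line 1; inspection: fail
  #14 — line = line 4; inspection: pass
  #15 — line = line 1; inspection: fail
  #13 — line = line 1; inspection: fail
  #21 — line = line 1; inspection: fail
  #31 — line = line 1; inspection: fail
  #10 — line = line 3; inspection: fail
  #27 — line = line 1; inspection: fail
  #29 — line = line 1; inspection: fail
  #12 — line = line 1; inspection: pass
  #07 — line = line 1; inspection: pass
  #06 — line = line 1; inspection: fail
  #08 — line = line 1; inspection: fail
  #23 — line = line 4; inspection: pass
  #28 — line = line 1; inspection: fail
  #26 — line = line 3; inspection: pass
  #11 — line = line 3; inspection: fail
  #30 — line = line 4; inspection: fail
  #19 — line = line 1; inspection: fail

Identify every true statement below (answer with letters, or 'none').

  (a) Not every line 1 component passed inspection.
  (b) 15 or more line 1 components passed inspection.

(a)

|A| = 17, |A ∩ B| = 3, |A ∖ B| = 14.
(a) A ⊄ B (|A ∖ B| ≥ 1): holds.
(b) |A ∩ B| ≥ 15: fails.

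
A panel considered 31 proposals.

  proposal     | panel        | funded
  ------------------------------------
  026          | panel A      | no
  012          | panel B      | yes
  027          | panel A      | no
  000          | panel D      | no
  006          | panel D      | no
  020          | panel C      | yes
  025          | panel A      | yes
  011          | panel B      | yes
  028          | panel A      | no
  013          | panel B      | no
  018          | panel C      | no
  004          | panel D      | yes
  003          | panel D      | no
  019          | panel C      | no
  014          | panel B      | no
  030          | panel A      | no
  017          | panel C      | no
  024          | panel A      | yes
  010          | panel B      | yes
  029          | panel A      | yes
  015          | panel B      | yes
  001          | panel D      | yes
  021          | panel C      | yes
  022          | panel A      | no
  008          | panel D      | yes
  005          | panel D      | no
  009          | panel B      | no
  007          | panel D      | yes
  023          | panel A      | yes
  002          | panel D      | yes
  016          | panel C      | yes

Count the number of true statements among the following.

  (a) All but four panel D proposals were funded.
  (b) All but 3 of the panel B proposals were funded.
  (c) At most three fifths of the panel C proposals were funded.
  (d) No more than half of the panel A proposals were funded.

(a) panel D: |A| = 9, |A ∩ B| = 5; needs |A ∖ B| = 4 — true.
(b) panel B: |A| = 7, |A ∩ B| = 4; needs |A ∖ B| = 3 — true.
(c) panel C: |A| = 6, |A ∩ B| = 3; needs |A ∩ B| / |A| ≤ 3/5 — true.
(d) panel A: |A| = 9, |A ∩ B| = 4; needs |A ∩ B| ≤ |A ∖ B| — true.

4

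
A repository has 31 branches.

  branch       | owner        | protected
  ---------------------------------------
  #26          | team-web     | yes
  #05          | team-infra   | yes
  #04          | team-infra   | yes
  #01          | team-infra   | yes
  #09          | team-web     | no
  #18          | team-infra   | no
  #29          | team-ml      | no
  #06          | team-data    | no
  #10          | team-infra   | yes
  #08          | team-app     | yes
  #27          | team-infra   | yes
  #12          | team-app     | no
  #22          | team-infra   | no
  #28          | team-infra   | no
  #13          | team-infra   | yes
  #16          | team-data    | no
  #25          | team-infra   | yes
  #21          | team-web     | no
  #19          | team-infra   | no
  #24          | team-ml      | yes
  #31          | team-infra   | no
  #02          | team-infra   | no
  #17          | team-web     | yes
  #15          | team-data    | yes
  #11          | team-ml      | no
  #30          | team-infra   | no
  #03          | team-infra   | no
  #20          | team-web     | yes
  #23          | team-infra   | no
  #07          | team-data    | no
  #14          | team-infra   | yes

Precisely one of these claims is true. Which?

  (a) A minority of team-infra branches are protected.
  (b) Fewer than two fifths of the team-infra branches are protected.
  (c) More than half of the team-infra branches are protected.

|A| = 17, |A ∩ B| = 8, |A ∖ B| = 9.
(a) requires |A ∩ B| < |A ∖ B|: true.
(b) requires |A ∩ B| / |A| < 2/5: false.
(c) requires |A ∩ B| > |A ∖ B|: false.

(a)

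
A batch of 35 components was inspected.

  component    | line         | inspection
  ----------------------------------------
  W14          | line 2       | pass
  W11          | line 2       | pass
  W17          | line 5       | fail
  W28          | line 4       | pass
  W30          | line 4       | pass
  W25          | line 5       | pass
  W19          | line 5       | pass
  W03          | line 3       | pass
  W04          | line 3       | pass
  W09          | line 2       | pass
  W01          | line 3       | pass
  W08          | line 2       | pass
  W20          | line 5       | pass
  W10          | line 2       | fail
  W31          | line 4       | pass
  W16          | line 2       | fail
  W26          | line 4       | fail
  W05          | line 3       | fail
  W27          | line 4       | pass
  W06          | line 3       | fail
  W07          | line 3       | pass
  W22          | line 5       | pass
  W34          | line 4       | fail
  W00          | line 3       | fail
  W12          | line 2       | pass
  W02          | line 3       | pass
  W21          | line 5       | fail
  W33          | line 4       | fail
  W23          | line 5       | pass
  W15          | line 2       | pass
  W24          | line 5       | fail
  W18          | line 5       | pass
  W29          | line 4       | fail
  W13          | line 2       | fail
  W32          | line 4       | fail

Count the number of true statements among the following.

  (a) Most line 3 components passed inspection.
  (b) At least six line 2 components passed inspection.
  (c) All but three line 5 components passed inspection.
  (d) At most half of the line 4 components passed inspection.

(a) line 3: |A| = 8, |A ∩ B| = 5; needs |A ∩ B| > |A ∖ B| — true.
(b) line 2: |A| = 9, |A ∩ B| = 6; needs |A ∩ B| ≥ 6 — true.
(c) line 5: |A| = 9, |A ∩ B| = 6; needs |A ∖ B| = 3 — true.
(d) line 4: |A| = 9, |A ∩ B| = 4; needs |A ∩ B| ≤ |A ∖ B| — true.

4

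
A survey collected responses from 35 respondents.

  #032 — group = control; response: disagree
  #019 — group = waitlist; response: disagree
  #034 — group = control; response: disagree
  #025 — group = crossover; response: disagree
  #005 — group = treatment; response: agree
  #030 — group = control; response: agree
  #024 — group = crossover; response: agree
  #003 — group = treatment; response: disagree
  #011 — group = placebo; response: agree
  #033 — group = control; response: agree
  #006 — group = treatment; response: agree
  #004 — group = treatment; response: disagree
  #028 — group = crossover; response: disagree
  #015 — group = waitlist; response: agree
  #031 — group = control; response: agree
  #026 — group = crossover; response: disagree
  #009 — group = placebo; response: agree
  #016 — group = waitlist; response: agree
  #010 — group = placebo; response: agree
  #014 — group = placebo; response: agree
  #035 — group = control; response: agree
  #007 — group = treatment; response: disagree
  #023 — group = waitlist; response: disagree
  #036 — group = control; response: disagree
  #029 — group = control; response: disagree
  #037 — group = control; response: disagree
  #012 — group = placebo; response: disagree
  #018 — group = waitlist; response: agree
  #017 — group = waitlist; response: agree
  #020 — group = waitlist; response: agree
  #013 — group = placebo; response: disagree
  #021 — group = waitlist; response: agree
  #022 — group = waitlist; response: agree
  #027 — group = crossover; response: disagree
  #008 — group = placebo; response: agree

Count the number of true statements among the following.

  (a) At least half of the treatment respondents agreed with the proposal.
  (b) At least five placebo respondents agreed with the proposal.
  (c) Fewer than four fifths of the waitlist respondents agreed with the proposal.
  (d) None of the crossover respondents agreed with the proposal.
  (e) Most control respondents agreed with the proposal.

(a) treatment: |A| = 5, |A ∩ B| = 2; needs |A ∩ B| ≥ |A ∖ B| — false.
(b) placebo: |A| = 7, |A ∩ B| = 5; needs |A ∩ B| ≥ 5 — true.
(c) waitlist: |A| = 9, |A ∩ B| = 7; needs |A ∩ B| / |A| < 4/5 — true.
(d) crossover: |A| = 5, |A ∩ B| = 1; needs A ∩ B = ∅ (|A ∩ B| = 0) — false.
(e) control: |A| = 9, |A ∩ B| = 4; needs |A ∩ B| > |A ∖ B| — false.

2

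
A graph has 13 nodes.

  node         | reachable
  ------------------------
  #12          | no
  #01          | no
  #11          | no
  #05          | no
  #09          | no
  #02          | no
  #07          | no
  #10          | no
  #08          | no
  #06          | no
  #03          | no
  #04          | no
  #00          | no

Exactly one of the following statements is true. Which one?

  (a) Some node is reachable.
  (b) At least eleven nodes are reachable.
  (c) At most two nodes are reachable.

|A| = 13, |A ∩ B| = 0, |A ∖ B| = 13.
(a) requires A ∩ B ≠ ∅ (|A ∩ B| ≥ 1): false.
(b) requires |A ∩ B| ≥ 11: false.
(c) requires |A ∩ B| ≤ 2: true.

(c)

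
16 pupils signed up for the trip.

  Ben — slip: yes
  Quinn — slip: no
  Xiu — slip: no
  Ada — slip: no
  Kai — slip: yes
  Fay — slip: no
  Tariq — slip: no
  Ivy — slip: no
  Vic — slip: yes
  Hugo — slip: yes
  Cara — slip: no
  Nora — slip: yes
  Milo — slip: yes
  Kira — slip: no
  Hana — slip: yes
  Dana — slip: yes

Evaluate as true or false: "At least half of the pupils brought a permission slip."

'At least half of the pupils brought a permission slip' holds iff |A ∩ B| ≥ |A ∖ B|.
|A| = 16, |A ∩ B| = 8, |A ∖ B| = 8.
8 = 8, so the statement is true.

True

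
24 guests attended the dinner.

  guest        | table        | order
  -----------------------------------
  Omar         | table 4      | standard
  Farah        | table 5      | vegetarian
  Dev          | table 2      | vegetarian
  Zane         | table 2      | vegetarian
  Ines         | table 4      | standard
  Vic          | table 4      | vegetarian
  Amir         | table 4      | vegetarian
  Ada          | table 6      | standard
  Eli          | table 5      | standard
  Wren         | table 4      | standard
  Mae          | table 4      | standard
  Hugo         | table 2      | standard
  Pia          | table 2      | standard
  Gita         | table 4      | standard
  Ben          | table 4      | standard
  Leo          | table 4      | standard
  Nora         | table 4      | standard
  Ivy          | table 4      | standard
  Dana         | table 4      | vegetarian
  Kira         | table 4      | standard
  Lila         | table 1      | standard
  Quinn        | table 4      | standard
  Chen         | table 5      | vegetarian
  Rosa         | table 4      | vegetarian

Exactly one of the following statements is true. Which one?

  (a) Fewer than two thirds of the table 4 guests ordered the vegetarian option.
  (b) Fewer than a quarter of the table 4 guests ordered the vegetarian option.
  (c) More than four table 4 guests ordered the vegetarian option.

(a)

|A| = 15, |A ∩ B| = 4, |A ∖ B| = 11.
(a) requires |A ∩ B| / |A| < 2/3: true.
(b) requires |A ∩ B| / |A| < 1/4: false.
(c) requires |A ∩ B| > 4: false.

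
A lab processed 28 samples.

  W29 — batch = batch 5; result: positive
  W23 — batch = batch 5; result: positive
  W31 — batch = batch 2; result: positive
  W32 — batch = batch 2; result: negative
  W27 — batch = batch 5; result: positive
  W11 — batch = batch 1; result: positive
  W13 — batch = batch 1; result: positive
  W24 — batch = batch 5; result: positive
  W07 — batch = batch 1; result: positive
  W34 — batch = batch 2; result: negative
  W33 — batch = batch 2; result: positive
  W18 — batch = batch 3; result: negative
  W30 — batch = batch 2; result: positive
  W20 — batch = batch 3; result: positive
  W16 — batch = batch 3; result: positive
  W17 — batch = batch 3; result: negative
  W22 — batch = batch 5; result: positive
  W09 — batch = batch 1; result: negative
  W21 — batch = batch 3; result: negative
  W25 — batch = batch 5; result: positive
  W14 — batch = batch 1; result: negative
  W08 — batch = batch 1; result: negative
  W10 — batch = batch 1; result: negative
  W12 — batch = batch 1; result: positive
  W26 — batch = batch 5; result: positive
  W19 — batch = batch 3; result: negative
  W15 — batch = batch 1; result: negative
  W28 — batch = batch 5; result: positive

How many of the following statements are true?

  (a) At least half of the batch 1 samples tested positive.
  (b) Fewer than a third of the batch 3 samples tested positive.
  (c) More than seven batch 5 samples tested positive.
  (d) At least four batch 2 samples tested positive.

(a) batch 1: |A| = 9, |A ∩ B| = 4; needs |A ∩ B| ≥ |A ∖ B| — false.
(b) batch 3: |A| = 6, |A ∩ B| = 2; needs |A ∩ B| / |A| < 1/3 — false.
(c) batch 5: |A| = 8, |A ∩ B| = 8; needs |A ∩ B| > 7 — true.
(d) batch 2: |A| = 5, |A ∩ B| = 3; needs |A ∩ B| ≥ 4 — false.

1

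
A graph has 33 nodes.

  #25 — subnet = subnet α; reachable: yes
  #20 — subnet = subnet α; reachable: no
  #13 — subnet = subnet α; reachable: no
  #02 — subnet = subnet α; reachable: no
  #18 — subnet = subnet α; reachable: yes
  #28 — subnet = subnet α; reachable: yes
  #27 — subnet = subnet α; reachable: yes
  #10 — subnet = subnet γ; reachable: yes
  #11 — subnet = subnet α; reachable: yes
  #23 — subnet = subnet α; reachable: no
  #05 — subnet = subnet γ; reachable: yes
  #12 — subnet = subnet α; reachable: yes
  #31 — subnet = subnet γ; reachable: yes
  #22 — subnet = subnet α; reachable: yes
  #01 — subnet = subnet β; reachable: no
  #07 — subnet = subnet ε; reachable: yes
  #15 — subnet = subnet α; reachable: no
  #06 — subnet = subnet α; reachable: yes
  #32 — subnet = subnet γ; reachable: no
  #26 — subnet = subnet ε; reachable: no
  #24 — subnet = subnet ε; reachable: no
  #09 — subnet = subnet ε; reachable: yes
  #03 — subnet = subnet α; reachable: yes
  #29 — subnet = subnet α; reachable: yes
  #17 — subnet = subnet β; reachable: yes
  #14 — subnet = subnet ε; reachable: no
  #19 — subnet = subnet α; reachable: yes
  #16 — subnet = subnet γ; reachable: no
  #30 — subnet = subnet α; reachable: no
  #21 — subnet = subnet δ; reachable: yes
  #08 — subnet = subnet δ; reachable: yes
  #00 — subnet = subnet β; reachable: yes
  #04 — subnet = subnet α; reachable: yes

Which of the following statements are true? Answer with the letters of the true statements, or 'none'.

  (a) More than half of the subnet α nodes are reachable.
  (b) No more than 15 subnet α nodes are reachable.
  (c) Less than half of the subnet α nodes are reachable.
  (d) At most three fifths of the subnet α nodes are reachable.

|A| = 18, |A ∩ B| = 12, |A ∖ B| = 6.
(a) |A ∩ B| > |A ∖ B|: holds.
(b) |A ∩ B| ≤ 15: holds.
(c) |A ∩ B| < |A ∖ B|: fails.
(d) |A ∩ B| / |A| ≤ 3/5: fails.

(a), (b)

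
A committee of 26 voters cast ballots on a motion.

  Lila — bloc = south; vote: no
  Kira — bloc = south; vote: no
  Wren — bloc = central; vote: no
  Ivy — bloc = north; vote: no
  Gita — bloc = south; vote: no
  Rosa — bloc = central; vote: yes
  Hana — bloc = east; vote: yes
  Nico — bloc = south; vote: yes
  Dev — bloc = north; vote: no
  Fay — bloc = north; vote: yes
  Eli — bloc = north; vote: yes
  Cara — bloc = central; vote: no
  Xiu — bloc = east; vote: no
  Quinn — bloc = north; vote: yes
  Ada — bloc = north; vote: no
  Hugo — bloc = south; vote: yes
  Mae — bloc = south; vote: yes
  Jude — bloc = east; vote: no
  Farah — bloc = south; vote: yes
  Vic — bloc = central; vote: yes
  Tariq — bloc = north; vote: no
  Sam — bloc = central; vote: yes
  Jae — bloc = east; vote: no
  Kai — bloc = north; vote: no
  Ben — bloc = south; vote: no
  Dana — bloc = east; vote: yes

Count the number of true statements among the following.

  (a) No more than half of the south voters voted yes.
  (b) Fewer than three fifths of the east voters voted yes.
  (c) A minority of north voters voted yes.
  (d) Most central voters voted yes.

(a) south: |A| = 8, |A ∩ B| = 4; needs |A ∩ B| ≤ |A ∖ B| — true.
(b) east: |A| = 5, |A ∩ B| = 2; needs |A ∩ B| / |A| < 3/5 — true.
(c) north: |A| = 8, |A ∩ B| = 3; needs |A ∩ B| < |A ∖ B| — true.
(d) central: |A| = 5, |A ∩ B| = 3; needs |A ∩ B| > |A ∖ B| — true.

4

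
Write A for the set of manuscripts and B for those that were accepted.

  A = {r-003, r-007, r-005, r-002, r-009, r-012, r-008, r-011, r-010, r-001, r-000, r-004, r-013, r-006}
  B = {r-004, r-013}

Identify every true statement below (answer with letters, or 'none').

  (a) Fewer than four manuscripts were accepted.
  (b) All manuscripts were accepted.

|A| = 14, |A ∩ B| = 2, |A ∖ B| = 12.
(a) |A ∩ B| < 4: holds.
(b) A ⊆ B, i.e. every element of A is in B (|A ∖ B| = 0): fails.

(a)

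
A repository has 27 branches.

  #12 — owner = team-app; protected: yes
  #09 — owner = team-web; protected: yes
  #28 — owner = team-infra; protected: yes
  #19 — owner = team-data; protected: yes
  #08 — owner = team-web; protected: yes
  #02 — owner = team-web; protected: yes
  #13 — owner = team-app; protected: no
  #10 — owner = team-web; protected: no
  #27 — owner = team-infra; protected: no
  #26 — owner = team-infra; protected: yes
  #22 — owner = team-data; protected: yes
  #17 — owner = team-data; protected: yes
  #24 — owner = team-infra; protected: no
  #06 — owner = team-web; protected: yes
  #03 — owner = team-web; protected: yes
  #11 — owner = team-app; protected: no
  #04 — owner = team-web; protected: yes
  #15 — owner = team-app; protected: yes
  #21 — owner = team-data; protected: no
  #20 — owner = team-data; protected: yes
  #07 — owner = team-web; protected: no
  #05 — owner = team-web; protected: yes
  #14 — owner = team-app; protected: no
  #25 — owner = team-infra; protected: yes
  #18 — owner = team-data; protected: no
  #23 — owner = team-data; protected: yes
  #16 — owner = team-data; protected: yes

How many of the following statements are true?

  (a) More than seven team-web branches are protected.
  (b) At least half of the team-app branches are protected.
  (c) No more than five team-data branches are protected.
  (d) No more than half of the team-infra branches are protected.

0

(a) team-web: |A| = 9, |A ∩ B| = 7; needs |A ∩ B| > 7 — false.
(b) team-app: |A| = 5, |A ∩ B| = 2; needs |A ∩ B| ≥ |A ∖ B| — false.
(c) team-data: |A| = 8, |A ∩ B| = 6; needs |A ∩ B| ≤ 5 — false.
(d) team-infra: |A| = 5, |A ∩ B| = 3; needs |A ∩ B| ≤ |A ∖ B| — false.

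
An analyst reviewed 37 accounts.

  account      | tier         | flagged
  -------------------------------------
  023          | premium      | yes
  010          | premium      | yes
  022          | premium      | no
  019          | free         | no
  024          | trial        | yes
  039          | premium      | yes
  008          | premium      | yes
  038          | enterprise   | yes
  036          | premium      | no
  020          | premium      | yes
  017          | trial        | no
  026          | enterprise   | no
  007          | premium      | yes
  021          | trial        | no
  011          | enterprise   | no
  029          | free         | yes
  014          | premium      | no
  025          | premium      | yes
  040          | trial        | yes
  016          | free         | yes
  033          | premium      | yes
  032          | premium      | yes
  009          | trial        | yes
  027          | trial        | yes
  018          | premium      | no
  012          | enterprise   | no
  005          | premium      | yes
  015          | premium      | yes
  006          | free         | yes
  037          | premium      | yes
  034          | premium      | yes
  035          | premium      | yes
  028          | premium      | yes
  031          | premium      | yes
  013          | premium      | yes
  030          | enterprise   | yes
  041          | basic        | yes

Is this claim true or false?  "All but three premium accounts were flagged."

The determiner here denotes the relation: |A ∖ B| = 3.
|A| = 21, |A ∩ B| = 17, |A ∖ B| = 4.
|A ∖ B| = 4, so the statement is false.

False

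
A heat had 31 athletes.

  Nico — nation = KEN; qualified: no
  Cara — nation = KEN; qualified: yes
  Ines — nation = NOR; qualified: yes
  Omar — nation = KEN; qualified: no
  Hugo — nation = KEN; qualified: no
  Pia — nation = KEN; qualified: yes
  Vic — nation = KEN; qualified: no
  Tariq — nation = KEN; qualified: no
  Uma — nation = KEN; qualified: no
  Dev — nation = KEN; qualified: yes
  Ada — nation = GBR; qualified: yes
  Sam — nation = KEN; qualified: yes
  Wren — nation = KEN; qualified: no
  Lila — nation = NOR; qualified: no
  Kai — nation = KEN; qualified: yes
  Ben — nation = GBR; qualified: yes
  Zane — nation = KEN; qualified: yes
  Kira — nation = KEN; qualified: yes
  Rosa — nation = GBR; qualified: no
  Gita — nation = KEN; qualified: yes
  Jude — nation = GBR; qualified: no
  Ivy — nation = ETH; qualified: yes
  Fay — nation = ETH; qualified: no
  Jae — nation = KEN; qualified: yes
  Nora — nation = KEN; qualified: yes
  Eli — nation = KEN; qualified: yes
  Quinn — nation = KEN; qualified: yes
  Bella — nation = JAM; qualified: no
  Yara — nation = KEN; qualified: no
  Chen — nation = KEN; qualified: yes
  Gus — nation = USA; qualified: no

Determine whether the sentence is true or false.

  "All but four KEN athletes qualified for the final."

'All but four KEN athletes qualified for the final' holds iff |A ∖ B| = 4.
|A| = 21, |A ∩ B| = 13, |A ∖ B| = 8.
|A ∖ B| = 8, so the statement is false.

False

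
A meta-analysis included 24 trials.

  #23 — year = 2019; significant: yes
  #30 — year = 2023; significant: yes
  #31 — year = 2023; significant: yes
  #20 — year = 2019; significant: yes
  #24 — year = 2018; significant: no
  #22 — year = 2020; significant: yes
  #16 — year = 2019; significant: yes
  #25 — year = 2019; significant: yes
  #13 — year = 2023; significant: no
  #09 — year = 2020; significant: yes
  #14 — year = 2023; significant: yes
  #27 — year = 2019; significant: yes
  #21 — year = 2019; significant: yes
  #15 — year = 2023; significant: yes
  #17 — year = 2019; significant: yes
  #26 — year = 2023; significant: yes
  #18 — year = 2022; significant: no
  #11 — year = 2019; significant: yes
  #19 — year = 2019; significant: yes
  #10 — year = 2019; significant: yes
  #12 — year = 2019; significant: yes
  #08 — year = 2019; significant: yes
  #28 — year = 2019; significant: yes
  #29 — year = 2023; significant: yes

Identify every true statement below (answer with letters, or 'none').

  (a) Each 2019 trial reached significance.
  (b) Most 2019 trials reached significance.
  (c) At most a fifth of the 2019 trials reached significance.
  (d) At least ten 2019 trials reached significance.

|A| = 13, |A ∩ B| = 13, |A ∖ B| = 0.
(a) A ⊆ B, i.e. every element of A is in B (|A ∖ B| = 0): holds.
(b) |A ∩ B| > |A ∖ B|: holds.
(c) |A ∩ B| / |A| ≤ 1/5: fails.
(d) |A ∩ B| ≥ 10: holds.

(a), (b), (d)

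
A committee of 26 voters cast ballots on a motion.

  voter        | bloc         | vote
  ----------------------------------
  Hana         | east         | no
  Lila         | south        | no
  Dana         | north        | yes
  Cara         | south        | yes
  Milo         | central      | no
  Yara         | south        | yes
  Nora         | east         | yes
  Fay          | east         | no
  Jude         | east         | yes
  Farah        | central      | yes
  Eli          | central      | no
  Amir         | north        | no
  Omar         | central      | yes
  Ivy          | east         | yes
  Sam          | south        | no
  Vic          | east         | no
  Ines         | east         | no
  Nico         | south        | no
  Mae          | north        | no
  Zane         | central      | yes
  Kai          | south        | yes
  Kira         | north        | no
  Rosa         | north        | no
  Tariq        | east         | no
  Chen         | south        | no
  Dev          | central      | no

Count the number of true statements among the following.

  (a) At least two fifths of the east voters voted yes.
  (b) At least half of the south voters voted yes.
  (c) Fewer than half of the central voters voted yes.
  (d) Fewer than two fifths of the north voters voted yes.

1

(a) east: |A| = 8, |A ∩ B| = 3; needs |A ∩ B| / |A| ≥ 2/5 — false.
(b) south: |A| = 7, |A ∩ B| = 3; needs |A ∩ B| ≥ |A ∖ B| — false.
(c) central: |A| = 6, |A ∩ B| = 3; needs |A ∩ B| < |A ∖ B| — false.
(d) north: |A| = 5, |A ∩ B| = 1; needs |A ∩ B| / |A| < 2/5 — true.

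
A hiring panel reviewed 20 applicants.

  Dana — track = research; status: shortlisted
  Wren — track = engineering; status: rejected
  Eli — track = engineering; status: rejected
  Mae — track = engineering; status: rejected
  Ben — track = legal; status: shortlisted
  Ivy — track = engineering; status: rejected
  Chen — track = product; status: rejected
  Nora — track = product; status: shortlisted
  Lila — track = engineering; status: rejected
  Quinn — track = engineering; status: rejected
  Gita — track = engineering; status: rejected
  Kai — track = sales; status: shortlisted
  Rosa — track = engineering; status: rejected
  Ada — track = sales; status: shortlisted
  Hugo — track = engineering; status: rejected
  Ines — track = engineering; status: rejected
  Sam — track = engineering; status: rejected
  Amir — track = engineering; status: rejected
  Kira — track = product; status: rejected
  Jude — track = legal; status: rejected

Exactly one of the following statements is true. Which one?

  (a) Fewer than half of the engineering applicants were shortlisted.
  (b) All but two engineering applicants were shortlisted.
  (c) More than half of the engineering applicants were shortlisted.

|A| = 12, |A ∩ B| = 0, |A ∖ B| = 12.
(a) requires |A ∩ B| < |A ∖ B|: true.
(b) requires |A ∖ B| = 2: false.
(c) requires |A ∩ B| > |A ∖ B|: false.

(a)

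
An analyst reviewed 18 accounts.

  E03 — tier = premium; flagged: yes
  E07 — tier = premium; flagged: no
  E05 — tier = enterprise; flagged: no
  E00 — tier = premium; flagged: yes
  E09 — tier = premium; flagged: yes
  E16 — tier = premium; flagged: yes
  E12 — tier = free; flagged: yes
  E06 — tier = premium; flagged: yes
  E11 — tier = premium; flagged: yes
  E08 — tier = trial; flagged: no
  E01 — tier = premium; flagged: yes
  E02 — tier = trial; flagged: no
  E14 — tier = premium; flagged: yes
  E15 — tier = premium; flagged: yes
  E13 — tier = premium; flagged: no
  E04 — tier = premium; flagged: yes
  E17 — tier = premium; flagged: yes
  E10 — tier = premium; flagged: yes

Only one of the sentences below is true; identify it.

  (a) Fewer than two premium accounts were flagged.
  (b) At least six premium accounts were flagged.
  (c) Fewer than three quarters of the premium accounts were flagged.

|A| = 14, |A ∩ B| = 12, |A ∖ B| = 2.
(a) requires |A ∩ B| < 2: false.
(b) requires |A ∩ B| ≥ 6: true.
(c) requires |A ∩ B| / |A| < 3/4: false.

(b)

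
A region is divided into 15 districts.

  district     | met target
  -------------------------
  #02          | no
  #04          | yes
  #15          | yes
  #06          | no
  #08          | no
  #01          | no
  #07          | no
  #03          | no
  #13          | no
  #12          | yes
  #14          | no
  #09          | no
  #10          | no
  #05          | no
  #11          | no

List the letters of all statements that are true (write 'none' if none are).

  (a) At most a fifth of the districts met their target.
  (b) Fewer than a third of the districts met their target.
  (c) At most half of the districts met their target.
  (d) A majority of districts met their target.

(a), (b), (c)

|A| = 15, |A ∩ B| = 3, |A ∖ B| = 12.
(a) |A ∩ B| / |A| ≤ 1/5: holds.
(b) |A ∩ B| / |A| < 1/3: holds.
(c) |A ∩ B| ≤ |A ∖ B|: holds.
(d) |A ∩ B| > |A ∖ B|: fails.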